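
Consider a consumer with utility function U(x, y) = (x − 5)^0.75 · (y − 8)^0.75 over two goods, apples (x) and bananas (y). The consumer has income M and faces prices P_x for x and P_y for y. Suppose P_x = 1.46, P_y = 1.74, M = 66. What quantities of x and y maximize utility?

x* = 20.3356, y* = 20.8678

This is Cobb-Douglas in (x−5, y−8): tangency gives 0.75·P_y·(y−8) = 0.75·P_x·(x−5).
After buying the subsistence bundle (5, 8), a share 0.5 of the remaining income goes to x: x* = 5 + 0.5·(M − 5P_x − 8P_y)/P_x.
Discretionary income = 66 − 5·1.46 − 8·1.74 = 44.78; x* = 5 + 0.5·44.78/1.46 = 20.3356; y* = 8 + 0.5·44.78/1.74 = 20.8678.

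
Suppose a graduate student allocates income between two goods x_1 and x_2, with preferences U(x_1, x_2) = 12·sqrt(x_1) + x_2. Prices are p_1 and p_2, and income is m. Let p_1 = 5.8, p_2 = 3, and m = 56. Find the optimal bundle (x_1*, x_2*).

Thus x_1* = (6·p_2/p_1)² — independent of m — with the rest of income spent on x_2.
Plugging in: x_1* = (6·3/5.8)² = 9.6314, x_2* = 0.046.

x_1* = 9.6314, x_2* = 0.046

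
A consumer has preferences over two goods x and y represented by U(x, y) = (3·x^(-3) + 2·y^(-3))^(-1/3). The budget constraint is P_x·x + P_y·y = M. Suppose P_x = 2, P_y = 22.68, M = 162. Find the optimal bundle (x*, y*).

MRS = MU_x/MU_y = (3/2)·(y/x)^(4). Set equal to P_x/P_y.
Solve for the ratio: y/x = [(2/3)·P_x/P_y]^(0.25).
With the ratio pinned down, the budget gives x* = M/(P_x + P_y·(y/x)) and y* = (y/x)·x*.
Numerically y/x = 0.492407, so x* = 162/(2 + 22.68·0.492407) = 12.3028 and y* = 0.492407·12.3028 = 6.058.

x* = 12.3028, y* = 6.058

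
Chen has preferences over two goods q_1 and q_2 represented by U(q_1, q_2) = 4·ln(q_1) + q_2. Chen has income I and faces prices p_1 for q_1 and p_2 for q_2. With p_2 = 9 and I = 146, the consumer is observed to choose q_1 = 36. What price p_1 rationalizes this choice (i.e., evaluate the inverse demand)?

p_1 = 1

Set MRS = p_1/p_2: (4/q_1)/1 = p_1/p_2.
So q_1*(p_1,p_2) = 4·p_2/p_1, independent of income; and q_2* = (I − 4·p_2)/p_2.
Set q_1* = 36 in the demand function and solve for p_1: p_1 = 1.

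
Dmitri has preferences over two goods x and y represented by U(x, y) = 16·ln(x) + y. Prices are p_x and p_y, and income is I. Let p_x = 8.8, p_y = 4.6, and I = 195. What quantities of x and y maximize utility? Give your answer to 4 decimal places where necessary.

Set MRS = p_x/p_y: (16/x)/1 = p_x/p_y.
So x*(p_x,p_y) = 16·p_y/p_x, independent of income; and y* = (I − 16·p_y)/p_y.
At the given prices: x* = 16·4.6/8.8 = 8.3636, and y* = 26.3913.

x* = 8.3636, y* = 26.3913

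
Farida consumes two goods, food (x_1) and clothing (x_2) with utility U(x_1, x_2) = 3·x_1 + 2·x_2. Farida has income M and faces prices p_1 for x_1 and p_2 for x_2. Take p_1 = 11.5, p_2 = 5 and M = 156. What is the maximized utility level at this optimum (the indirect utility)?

V = 62.4

Perfect substitutes: compare marginal utility per dollar. 3/p_1 vs 2/p_2 → 0.2609 vs 0.4.
x_2 gives more utility per dollar, so spend all income on x_2: x_2* = M/p_2, x_1* = 0.
Numerically: x_1* = 0, x_2* = 31.2.
Utility at the optimum: U(0, 31.2) = 62.4.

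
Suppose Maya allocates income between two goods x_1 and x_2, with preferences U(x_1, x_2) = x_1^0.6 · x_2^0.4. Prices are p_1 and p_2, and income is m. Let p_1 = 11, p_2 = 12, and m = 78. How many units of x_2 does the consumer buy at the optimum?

MU_x_1/MU_x_2 = (0.6·x_2)/(0.4·x_1); tangency sets this equal to p_1/p_2.
Rearranging, p_2·x_2 = (2/3)·p_1·x_1. Substituting into the budget gives p_1·x_1·(1 + (2/3)) = m.
Demand: x_1*(p_1,p_2,m) = 0.6·m/p_1 and x_2* = 0.4·m/p_2.
At p_1=11, p_2=12, m=78: x_2* = 0.4·78/12 = 2.6.

x_2* = 2.6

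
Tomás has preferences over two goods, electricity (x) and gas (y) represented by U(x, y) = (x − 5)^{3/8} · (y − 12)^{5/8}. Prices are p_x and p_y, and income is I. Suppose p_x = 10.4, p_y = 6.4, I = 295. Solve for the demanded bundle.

x* = 10.9928, y* = 28.2305

Let x' = x−5, y' = y−12. MRS = (3/5)·y'/x' = p_x/p_y.
After buying the subsistence bundle (5, 12), a share 0.375 of the remaining income goes to x: x* = 5 + 0.375·(I − 5p_x − 12p_y)/p_x.
Discretionary income = 295 − 5·10.4 − 12·6.4 = 166.2; x* = 5 + 0.375·166.2/10.4 = 10.9928; y* = 12 + 0.625·166.2/6.4 = 28.2305.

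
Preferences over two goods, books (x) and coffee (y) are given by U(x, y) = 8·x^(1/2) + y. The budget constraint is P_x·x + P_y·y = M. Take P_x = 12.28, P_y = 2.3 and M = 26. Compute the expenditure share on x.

Utility is quasi-linear in y; the FOC for x is 4/√x = P_x/P_y.
Thus x* = (4·P_y/P_x)² — independent of M — with the rest of income spent on y.
Plugging in: x* = (4·2.3/12.28)² = 0.5613, y* = 8.3076.
Expenditure on x: 12.28·0.5613 = 6.8925; share = 0.2651.

share on x = 0.2651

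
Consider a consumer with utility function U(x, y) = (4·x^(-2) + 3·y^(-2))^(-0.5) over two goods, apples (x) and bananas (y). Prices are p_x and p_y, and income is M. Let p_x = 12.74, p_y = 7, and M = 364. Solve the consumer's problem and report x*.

Numerically y/x = 1.109288, so x* = 364/(12.74 + 7·1.109288) = 17.7518.

x* = 17.7518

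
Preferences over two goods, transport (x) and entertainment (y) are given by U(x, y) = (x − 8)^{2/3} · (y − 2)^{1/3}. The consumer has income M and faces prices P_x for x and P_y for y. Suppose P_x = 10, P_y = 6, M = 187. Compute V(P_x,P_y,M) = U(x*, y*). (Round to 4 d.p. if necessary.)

V = 5.9599

Let x' = x−8, y' = y−2. MRS = 2·y'/x' = P_x/P_y.
After buying the subsistence bundle (8, 2), a share 2/3 of the remaining income goes to x: x* = 8 + 2/3·(M − 8P_x − 2P_y)/P_x.
Discretionary income = 187 − 8·10 − 2·6 = 95; x* = 8 + 2/3·95/10 = 14.3333; y* = 2 + 1/3·95/6 = 7.2778.
Utility at the optimum: U(14.3333, 7.2778) = 5.9599.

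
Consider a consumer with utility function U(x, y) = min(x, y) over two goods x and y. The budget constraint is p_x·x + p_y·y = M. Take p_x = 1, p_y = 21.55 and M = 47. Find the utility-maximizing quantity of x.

Demand: x*(p_x,p_y,M) = M/(p_x + p_y), y* = M/(p_x + p_y).
Here 1 + 21.55 = 22.55, giving x* = 2.0843.

x* = 2.0843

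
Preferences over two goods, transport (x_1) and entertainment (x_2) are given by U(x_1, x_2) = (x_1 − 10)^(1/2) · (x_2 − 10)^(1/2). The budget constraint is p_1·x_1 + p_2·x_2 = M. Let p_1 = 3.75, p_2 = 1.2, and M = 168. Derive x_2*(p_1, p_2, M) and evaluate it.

x_2* = 59.375

MRS = (x_2−10)/(x_1−10). Tangency with p_1/p_2 gives x_2−10 = (p_1/p_2)·(x_1−10).
Substituting into the budget: x_1* = 10 + 0.5·(M − 10·p_1 − 10·p_2)/p_1, and x_2* = 10 + 0.5·(…)/p_2.
Discretionary income = 168 − 10·3.75 − 10·1.2 = 118.5; x_2* = 10 + 0.5·118.5/1.2 = 59.375.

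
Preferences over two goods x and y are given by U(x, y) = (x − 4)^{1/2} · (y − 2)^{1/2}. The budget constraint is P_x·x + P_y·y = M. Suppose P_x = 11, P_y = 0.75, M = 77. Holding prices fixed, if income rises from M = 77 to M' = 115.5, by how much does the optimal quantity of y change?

This is Cobb-Douglas in (x−4, y−2): tangency gives 0.5·P_y·(y−2) = 0.5·P_x·(x−4).
Substituting into the budget: x* = 4 + 0.5·(M − 4·P_x − 2·P_y)/P_x, and y* = 2 + 0.5·(…)/P_y.
Discretionary income = 77 − 4·11 − 2·0.75 = 31.5; y* = 2 + 0.5·31.5/0.75 = 23.
At M' = 115.5: y* = 48.6667. Change: 48.6667 − 23 = 25.6667.

Δy* = 25.6667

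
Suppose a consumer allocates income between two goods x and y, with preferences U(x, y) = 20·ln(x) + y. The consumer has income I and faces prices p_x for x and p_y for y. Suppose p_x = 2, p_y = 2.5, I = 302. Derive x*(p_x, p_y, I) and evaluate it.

Set MRS = p_x/p_y: (20/x)/1 = p_x/p_y.
So x*(p_x,p_y) = 20·p_y/p_x, independent of income; and y* = (I − 20·p_y)/p_y.
At the given prices: x* = 20·2.5/2 = 25.

x* = 25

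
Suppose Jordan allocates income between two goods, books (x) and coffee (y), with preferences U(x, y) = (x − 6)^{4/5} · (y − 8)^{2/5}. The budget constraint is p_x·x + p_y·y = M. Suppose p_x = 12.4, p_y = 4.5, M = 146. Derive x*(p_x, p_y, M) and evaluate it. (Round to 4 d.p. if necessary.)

x* = 7.914

MRS = 2·(y−8)/(x−6). Tangency with p_x/p_y gives y−8 = (1/2)·(p_x/p_y)·(x−6).
After buying the subsistence bundle (6, 8), a share 2/3 of the remaining income goes to x: x* = 6 + 2/3·(M − 6p_x − 8p_y)/p_x.
Discretionary income = 146 − 6·12.4 − 8·4.5 = 35.6; x* = 6 + 2/3·35.6/12.4 = 7.914.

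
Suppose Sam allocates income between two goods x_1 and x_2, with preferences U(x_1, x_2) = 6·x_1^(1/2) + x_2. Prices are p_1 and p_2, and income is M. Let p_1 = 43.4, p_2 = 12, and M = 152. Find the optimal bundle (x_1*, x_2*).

Set MRS = p_1/p_2: 3·x_1^(−1/2) = p_1/p_2.
Solve: √x_1 = 3·p_2/p_1, so x_1*(p_1,p_2) = (3·p_2/p_1)², and x_2* = (M − p_1·x_1*)/p_2.
Plugging in: x_1* = (3·12/43.4)² = 0.6881, x_2* = 10.1782.

x_1* = 0.6881, x_2* = 10.1782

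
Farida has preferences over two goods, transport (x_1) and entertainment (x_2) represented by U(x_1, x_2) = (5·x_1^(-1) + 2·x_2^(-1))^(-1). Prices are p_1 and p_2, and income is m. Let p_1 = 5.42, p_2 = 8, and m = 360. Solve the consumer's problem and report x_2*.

x_2* = 19.553

MRS = MU_x_1/MU_x_2 = (5/2)·(x_2/x_1)^(2). Set equal to p_1/p_2.
Hence x_2/x_1 = ((2/5)·p_1/p_2)^(1/(2)), i.e. raised to the 0.5 power.
With the ratio pinned down, the budget gives x_1* = m/(p_1 + p_2·(x_2/x_1)) and x_2* = (x_2/x_1)·x_1*.
Numerically x_2/x_1 = 0.520577, so x_1* = 360/(5.42 + 8·0.520577) = 37.5602 and x_2* = 0.520577·37.5602 = 19.553.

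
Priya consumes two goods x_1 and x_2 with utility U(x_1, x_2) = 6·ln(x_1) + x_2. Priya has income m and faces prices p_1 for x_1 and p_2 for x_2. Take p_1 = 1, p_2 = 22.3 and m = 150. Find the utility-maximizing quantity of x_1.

x_1* = 133.8

MU_x_1 = 6/x_1, MU_x_2 = 1. Tangency: 6/x_1 = p_1/p_2.
So x_1*(p_1,p_2) = 6·p_2/p_1, independent of income; and x_2* = (m − 6·p_2)/p_2.
At the given prices: x_1* = 6·22.3/1 = 133.8.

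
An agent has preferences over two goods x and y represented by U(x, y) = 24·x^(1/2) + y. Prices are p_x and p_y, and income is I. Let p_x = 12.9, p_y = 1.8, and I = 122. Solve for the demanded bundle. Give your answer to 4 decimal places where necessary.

Set MRS = p_x/p_y: 12·x^(−1/2) = p_x/p_y.
Solve: √x = 12·p_y/p_x, so x*(p_x,p_y) = (12·p_y/p_x)², and y* = (I − p_x·x*)/p_y.
Plugging in: x* = (12·1.8/12.9)² = 2.8037, y* = 47.6848.

x* = 2.8037, y* = 47.6848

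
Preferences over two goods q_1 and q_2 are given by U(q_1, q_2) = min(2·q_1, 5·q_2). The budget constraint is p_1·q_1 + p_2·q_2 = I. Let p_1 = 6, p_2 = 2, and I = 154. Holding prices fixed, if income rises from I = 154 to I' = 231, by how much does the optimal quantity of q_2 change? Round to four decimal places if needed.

Δq_2* = 4.5294

With perfect complements, no substitution: consume in ratio q_1:q_2 = 5:2.
Budget: p_1·q_1 + p_2·(2/5)·q_1 = I, so (5·p_1 + 2·p_2)·q_1 = 5·I.
Demand: q_1*(p_1,p_2,I) = 5·I/(5·p_1 + 2·p_2), q_2* = 2·I/(5·p_1 + 2·p_2).
Here 5·6 + 2·2 = 34, giving q_2* = 9.0588.
At I' = 231: q_2* = 13.5882. Change: 13.5882 − 9.0588 = 4.5294.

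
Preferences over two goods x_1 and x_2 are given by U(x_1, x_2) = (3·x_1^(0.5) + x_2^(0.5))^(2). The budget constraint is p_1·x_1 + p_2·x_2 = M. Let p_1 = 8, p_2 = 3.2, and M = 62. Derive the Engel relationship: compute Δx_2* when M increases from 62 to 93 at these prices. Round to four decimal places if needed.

Δx_2* = 2.106

From the CES first-order condition, 3·(x_2/x_1)^(0.5) = p_1/p_2.
Solve for the ratio: x_2/x_1 = [(1/3)·p_1/p_2]^(2).
With the ratio pinned down, the budget gives x_1* = M/(p_1 + p_2·(x_2/x_1)) and x_2* = (x_2/x_1)·x_1*.
Numerically x_2/x_1 = 0.694444, so x_1* = 62/(8 + 3.2·0.694444) = 6.0652 and x_2* = 0.694444·6.0652 = 4.212.
At M' = 93: x_2* = 6.3179. Change: 6.3179 − 4.212 = 2.106.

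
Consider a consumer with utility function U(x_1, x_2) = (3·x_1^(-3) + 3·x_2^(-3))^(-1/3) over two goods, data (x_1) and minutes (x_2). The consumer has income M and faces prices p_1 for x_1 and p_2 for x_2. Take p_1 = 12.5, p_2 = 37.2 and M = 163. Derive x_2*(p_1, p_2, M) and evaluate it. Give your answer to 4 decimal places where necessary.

x_2* = 3.04

MU_x_1 ∝ 3·x_1^(-4), MU_x_2 ∝ 3·x_2^(-4), so MRS = (x_2/x_1)^(4) = p_1/p_2.
Hence x_2/x_1 = (p_1/p_2)^(1/(4)), i.e. raised to the 0.25 power.
With the ratio pinned down, the budget gives x_1* = M/(p_1 + p_2·(x_2/x_1)) and x_2* = (x_2/x_1)·x_1*.
Numerically x_2/x_1 = 0.761363, so x_1* = 163/(12.5 + 37.2·0.761363) = 3.9929 and x_2* = 0.761363·3.9929 = 3.04.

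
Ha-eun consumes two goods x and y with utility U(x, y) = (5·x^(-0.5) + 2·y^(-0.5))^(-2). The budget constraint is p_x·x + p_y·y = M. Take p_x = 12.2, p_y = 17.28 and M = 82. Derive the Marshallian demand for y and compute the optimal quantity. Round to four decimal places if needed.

With the ratio pinned down, the budget gives x* = M/(p_x + p_y·(y/x)) and y* = (y/x)·x*.
Numerically y/x = 0.430445, so x* = 82/(12.2 + 17.28·0.430445) = 4.1756 and y* = 0.430445·4.1756 = 1.7973.

y* = 1.7973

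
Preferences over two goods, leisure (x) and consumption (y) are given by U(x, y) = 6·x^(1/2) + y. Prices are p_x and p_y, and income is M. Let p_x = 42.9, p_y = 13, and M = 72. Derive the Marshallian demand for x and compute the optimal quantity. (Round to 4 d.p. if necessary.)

x* = 0.8264

MU_x = 3/√x, MU_y = 1. Tangency: 3/√x = p_x/p_y.
Solve: √x = 3·p_y/p_x, so x*(p_x,p_y) = (3·p_y/p_x)², and y* = (M − p_x·x*)/p_y.
Plugging in: x* = (3·13/42.9)² = 0.8264.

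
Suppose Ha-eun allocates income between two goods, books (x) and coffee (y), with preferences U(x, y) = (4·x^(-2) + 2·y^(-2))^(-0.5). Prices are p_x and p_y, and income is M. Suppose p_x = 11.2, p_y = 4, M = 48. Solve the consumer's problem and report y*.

MRS = MU_x/MU_y = 2·(y/x)^(3). Set equal to p_x/p_y.
Solve for the ratio: y/x = [(1/2)·p_x/p_y]^(1/3).
Substitute y = (y/x)·x into the budget: x* = M/(p_x + p_y·(y/x)).
Numerically y/x = 1.118689, so x* = 48/(11.2 + 4·1.118689) = 3.0622 and y* = 1.118689·3.0622 = 3.4257.

y* = 3.4257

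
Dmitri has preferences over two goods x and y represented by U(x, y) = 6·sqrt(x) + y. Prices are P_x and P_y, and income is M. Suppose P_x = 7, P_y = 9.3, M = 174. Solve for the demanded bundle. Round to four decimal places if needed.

x* = 15.8859, y* = 6.7525

Solve: √x = 3·P_y/P_x, so x*(P_x,P_y) = (3·P_y/P_x)², and y* = (M − P_x·x*)/P_y.
Plugging in: x* = (3·9.3/7)² = 15.8859, y* = 6.7525.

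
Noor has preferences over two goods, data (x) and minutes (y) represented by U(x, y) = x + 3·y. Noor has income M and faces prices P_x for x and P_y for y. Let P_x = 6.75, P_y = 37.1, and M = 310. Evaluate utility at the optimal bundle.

V = 45.9259

Linear utility — the consumer picks whichever good has higher MU/price: 1/6.75 = 0.1481 vs 3/37.1 = 0.0809.
x gives more utility per dollar, so spend all income on x: x* = M/P_x, y* = 0.
Numerically: x* = 45.9259, y* = 0.
Utility at the optimum: U(45.9259, 0) = 45.9259.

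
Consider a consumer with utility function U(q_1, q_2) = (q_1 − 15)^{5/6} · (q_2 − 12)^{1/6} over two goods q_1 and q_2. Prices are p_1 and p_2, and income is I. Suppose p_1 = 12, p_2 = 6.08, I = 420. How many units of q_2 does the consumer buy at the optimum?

q_2* = 16.5789

This is Cobb-Douglas in (q_1−15, q_2−12): tangency gives 5/6·p_2·(q_2−12) = 1/6·p_1·(q_1−15).
Substituting into the budget: q_1* = 15 + 5/6·(I − 15·p_1 − 12·p_2)/p_1, and q_2* = 12 + 1/6·(…)/p_2.
Discretionary income = 420 − 15·12 − 12·6.08 = 167.04; q_2* = 12 + 1/6·167.04/6.08 = 16.5789.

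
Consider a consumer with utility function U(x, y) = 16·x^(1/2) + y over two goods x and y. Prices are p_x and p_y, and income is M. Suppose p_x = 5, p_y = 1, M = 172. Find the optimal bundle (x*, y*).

Set MRS = p_x/p_y: 8·x^(−1/2) = p_x/p_y.
Thus x* = (8·p_y/p_x)² — independent of M — with the rest of income spent on y.
Plugging in: x* = (8·1/5)² = 2.56, y* = 159.2.

x* = 2.56, y* = 159.2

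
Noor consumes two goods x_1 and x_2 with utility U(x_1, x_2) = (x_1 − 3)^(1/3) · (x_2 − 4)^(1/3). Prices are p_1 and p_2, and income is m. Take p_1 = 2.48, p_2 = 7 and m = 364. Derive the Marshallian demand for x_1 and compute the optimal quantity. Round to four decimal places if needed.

This is Cobb-Douglas in (x_1−3, x_2−4): tangency gives 1/3·p_2·(x_2−4) = 1/3·p_1·(x_1−3).
After buying the subsistence bundle (3, 4), a share 0.5 of the remaining income goes to x_1: x_1* = 3 + 0.5·(m − 3p_1 − 4p_2)/p_1.
Discretionary income = 364 − 3·2.48 − 4·7 = 328.56; x_1* = 3 + 0.5·328.56/2.48 = 69.2419.

x_1* = 69.2419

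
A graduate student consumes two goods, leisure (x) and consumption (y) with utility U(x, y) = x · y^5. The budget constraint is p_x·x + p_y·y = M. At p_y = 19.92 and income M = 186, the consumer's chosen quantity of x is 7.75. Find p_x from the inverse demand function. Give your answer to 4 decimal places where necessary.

MU_x/MU_y = (y)/(5·x); tangency sets this equal to p_x/p_y.
Rearranging, p_y·y = 5·p_x·x. Substituting into the budget gives p_x·x·(1 + 5) = M.
Demand: x*(p_x,p_y,M) = 1/6·M/p_x and y* = 5/6·M/p_y.
Set x* = 7.75 in the demand function and solve for p_x: p_x = 4.

p_x = 4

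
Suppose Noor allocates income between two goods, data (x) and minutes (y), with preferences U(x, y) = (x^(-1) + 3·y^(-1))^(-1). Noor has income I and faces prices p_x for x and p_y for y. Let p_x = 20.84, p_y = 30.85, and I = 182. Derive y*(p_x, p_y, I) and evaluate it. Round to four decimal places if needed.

MRS = MU_x/MU_y = (1/3)·(y/x)^(2). Set equal to p_x/p_y.
Solve for the ratio: y/x = [3·p_x/p_y]^(0.5).
With the ratio pinned down, the budget gives x* = I/(p_x + p_y·(y/x)) and y* = (y/x)·x*.
Numerically y/x = 1.42358, so x* = 182/(20.84 + 30.85·1.42358) = 2.8105 and y* = 1.42358·2.8105 = 4.001.

y* = 4.001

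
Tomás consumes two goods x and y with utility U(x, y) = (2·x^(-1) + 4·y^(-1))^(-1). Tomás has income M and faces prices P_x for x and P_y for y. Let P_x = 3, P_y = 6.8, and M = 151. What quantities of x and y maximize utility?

MRS = MU_x/MU_y = (1/2)·(y/x)^(2). Set equal to P_x/P_y.
Hence y/x = (2·P_x/P_y)^(1/(2)), i.e. raised to the 0.5 power.
Substitute y = (y/x)·x into the budget: x* = M/(P_x + P_y·(y/x)).
Numerically y/x = 0.939336, so x* = 151/(3 + 6.8·0.939336) = 16.0852 and y* = 0.939336·16.0852 = 15.1095.

x* = 16.0852, y* = 15.1095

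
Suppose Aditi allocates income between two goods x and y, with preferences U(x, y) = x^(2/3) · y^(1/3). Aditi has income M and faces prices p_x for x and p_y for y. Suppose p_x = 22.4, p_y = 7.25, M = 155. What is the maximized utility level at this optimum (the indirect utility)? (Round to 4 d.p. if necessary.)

Tangency: MRS = 2·y/x = p_x/p_y.
So 2/3·p_y·y = 1/3·p_x·x; combined with the budget, a share 2/3 of income goes to x.
Demand: x*(p_x,p_y,M) = 2/3·M/p_x and y* = 1/3·M/p_y.
At p_x=22.4, p_y=7.25, M=155: x* = 2/3·155/22.4 = 4.6131, y* = 7.1264.
Utility at the optimum: U(4.6131, 7.1264) = 5.3328.

V = 5.3328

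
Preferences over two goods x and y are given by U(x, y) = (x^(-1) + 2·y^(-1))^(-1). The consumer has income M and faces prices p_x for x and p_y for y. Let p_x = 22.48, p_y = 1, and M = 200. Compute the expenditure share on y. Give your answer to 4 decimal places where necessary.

Substitute y = (y/x)·x into the budget: x* = M/(p_x + p_y·(y/x)).
Numerically y/x = 6.705222, so x* = 200/(22.48 + 1·6.705222) = 6.8528 and y* = 6.705222·6.8528 = 45.9494.
Expenditure on y: 1·45.9494 = 45.9494; share = 0.2297.

share on y = 0.2297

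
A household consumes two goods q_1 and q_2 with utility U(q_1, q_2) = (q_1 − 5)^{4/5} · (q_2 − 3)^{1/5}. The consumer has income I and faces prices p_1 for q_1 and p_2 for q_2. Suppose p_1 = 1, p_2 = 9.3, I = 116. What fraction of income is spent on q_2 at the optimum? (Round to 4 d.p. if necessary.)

share on q_2 = 0.3838

MRS = 4·(q_2−3)/(q_1−5). Tangency with p_1/p_2 gives q_2−3 = (1/4)·(p_1/p_2)·(q_1−5).
After buying the subsistence bundle (5, 3), a share 0.8 of the remaining income goes to q_1: q_1* = 5 + 0.8·(I − 5p_1 − 3p_2)/p_1.
Discretionary income = 116 − 5·1 − 3·9.3 = 83.1; q_1* = 5 + 0.8·83.1/1 = 71.48; q_2* = 3 + 0.2·83.1/9.3 = 4.7871.
Expenditure on q_2: 9.3·4.7871 = 44.52; share = 0.3838.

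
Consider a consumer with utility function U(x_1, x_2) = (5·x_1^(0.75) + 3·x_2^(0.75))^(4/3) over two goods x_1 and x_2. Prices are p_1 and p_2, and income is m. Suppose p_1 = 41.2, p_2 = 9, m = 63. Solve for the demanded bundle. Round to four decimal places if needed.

x_1* = 0.1138, x_2* = 6.4789

MRS = MU_x_1/MU_x_2 = (5/3)·(x_2/x_1)^(0.25). Set equal to p_1/p_2.
Solve for the ratio: x_2/x_1 = [(3/5)·p_1/p_2]^(4).
With the ratio pinned down, the budget gives x_1* = m/(p_1 + p_2·(x_2/x_1)) and x_2* = (x_2/x_1)·x_1*.
Numerically x_2/x_1 = 56.914618, so x_1* = 63/(41.2 + 9·56.914618) = 0.1138 and x_2* = 56.914618·0.1138 = 6.4789.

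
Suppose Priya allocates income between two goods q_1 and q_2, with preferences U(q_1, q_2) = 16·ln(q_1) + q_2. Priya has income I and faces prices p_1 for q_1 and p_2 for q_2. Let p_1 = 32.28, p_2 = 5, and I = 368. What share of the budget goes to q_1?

Set MRS = p_1/p_2: (16/q_1)/1 = p_1/p_2.
So q_1*(p_1,p_2) = 16·p_2/p_1, independent of income; and q_2* = (I − 16·p_2)/p_2.
At the given prices: q_1* = 16·5/32.28 = 2.4783, and q_2* = 57.6.
Expenditure on q_1: 32.28·2.4783 = 80; share = 0.2174.

share on q_1 = 0.2174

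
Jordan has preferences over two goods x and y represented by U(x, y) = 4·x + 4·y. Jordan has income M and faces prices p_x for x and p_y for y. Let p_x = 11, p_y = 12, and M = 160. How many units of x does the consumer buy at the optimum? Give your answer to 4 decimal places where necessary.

x* = 14.5455

Perfect substitutes: compare marginal utility per dollar. 4/p_x vs 4/p_y → 0.3636 vs 0.3333.
x gives more utility per dollar, so spend all income on x: x* = M/p_x, y* = 0.
Numerically: x* = 14.5455, y* = 0.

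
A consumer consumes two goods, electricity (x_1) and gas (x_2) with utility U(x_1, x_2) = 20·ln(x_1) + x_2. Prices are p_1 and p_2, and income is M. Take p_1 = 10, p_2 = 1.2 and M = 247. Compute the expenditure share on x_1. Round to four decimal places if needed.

share on x_1 = 0.0972

MU_x_1 = 20/x_1, MU_x_2 = 1. Tangency: 20/x_1 = p_1/p_2.
So x_1*(p_1,p_2) = 20·p_2/p_1, independent of income; and x_2* = (M − 20·p_2)/p_2.
At the given prices: x_1* = 20·1.2/10 = 2.4, and x_2* = 185.8333.
Expenditure on x_1: 10·2.4 = 24; share = 0.0972.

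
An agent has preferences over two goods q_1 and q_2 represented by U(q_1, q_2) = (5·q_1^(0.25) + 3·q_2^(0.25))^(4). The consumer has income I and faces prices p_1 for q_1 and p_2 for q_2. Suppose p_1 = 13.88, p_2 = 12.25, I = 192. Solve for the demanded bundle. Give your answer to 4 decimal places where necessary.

q_1* = 9.0554, q_2* = 5.4131

From the CES first-order condition, (5/3)·(q_2/q_1)^(0.75) = p_1/p_2.
Solve for the ratio: q_2/q_1 = [(3/5)·p_1/p_2]^(4/3).
Substitute q_2 = (q_2/q_1)·q_1 into the budget: q_1* = I/(p_1 + p_2·(q_2/q_1)).
Numerically q_2/q_1 = 0.597777, so q_1* = 192/(13.88 + 12.25·0.597777) = 9.0554 and q_2* = 0.597777·9.0554 = 5.4131.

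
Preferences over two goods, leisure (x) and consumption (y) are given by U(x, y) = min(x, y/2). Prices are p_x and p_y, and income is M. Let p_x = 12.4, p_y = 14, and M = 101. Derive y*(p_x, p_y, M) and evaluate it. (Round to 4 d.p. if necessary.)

With perfect complements, no substitution: consume in ratio x:y = 1:2.
Budget: p_x·x + p_y·2·x = M, so (p_x + 2·p_y)·x = M.
Demand: x*(p_x,p_y,M) = M/(p_x + 2·p_y), y* = 2·M/(p_x + 2·p_y).
Here 12.4 + 2·14 = 40.4, giving y* = 5.

y* = 5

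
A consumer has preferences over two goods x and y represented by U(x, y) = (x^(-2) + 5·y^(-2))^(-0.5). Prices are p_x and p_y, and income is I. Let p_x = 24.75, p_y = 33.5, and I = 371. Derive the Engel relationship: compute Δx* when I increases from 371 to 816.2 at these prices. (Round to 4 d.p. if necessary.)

Numerically y/x = 1.545848, so x* = 371/(24.75 + 33.5·1.545848) = 4.8474.
At I' = 816.2: x* = 10.6643. Change: 10.6643 − 4.8474 = 5.8169.

Δx* = 5.8169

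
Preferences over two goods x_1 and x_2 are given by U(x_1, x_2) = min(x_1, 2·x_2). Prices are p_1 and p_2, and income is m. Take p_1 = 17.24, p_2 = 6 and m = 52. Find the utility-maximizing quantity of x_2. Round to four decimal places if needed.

x_2* = 1.2846

With perfect complements, no substitution: consume in ratio x_1:x_2 = 2:1.
Budget: p_1·x_1 + p_2·(1/2)·x_1 = m, so (2·p_1 + p_2)·x_1 = 2·m.
Demand: x_1*(p_1,p_2,m) = 2·m/(2·p_1 + p_2), x_2* = m/(2·p_1 + p_2).
Here 2·17.24 + 6 = 40.48, giving x_2* = 1.2846.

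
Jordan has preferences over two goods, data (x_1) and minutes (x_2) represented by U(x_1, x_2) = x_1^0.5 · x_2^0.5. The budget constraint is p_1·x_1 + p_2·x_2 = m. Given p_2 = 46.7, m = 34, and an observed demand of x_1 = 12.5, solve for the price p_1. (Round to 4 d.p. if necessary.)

p_1 = 1.36

Tangency: MRS = x_2/x_1 = p_1/p_2.
Rearranging, p_2·x_2 = p_1·x_1. Substituting into the budget gives p_1·x_1·(1 + 1) = m.
Demand: x_1*(p_1,p_2,m) = 0.5·m/p_1 and x_2* = 0.5·m/p_2.
Set x_1* = 12.5 in the demand function and solve for p_1: p_1 = 1.36.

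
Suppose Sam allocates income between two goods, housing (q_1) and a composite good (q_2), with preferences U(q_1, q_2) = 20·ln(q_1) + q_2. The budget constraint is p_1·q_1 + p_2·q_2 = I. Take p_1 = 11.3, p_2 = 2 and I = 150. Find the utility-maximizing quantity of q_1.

q_1* = 3.5398

MU_q_1 = 20/q_1, MU_q_2 = 1. Tangency: 20/q_1 = p_1/p_2.
So q_1*(p_1,p_2) = 20·p_2/p_1, independent of income; and q_2* = (I − 20·p_2)/p_2.
At the given prices: q_1* = 20·2/11.3 = 3.5398.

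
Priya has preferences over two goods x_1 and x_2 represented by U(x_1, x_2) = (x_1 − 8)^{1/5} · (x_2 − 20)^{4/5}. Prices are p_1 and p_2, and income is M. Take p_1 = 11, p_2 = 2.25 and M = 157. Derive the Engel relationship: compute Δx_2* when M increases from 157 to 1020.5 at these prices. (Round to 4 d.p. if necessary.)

After buying the subsistence bundle (8, 20), a share 0.2 of the remaining income goes to x_1: x_1* = 8 + 0.2·(M − 8p_1 − 20p_2)/p_1.
Discretionary income = 157 − 8·11 − 20·2.25 = 24; x_2* = 20 + 0.8·24/2.25 = 28.5333.
At M' = 1020.5: x_2* = 335.5556. Change: 335.5556 − 28.5333 = 307.0222.

Δx_2* = 307.0222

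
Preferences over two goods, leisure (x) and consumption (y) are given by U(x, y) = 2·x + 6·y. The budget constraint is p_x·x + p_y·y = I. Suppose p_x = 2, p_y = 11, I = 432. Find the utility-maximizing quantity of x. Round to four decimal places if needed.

x* = 216

Linear utility — the consumer picks whichever good has higher MU/price: 2/2 = 1 vs 6/11 = 0.5455.
x gives more utility per dollar, so spend all income on x: x* = I/p_x, y* = 0.
Numerically: x* = 216, y* = 0.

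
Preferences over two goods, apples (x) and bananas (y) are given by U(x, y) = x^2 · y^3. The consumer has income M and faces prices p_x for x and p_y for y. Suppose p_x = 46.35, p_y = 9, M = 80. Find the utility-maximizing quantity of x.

x* = 0.6904

The MRS is (2/3)·y/x. Set MRS = p_x/p_y.
So 2·p_y·y = 3·p_x·x; combined with the budget, a share 0.4 of income goes to x.
Demand: x*(p_x,p_y,M) = 0.4·M/p_x and y* = 0.6·M/p_y.
At p_x=46.35, p_y=9, M=80: x* = 0.4·80/46.35 = 0.6904.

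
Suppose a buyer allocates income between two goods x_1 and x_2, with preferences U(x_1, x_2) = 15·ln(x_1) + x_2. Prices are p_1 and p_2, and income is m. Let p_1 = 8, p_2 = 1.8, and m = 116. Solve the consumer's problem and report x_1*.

x_1* = 3.375

Set MRS = p_1/p_2: (15/x_1)/1 = p_1/p_2.
So x_1*(p_1,p_2) = 15·p_2/p_1, independent of income; and x_2* = (m − 15·p_2)/p_2.
At the given prices: x_1* = 15·1.8/8 = 3.375.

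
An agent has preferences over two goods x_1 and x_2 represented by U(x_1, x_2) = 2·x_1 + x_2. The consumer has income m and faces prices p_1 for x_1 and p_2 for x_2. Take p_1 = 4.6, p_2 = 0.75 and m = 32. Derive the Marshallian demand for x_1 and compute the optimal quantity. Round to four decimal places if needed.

Perfect substitutes: compare marginal utility per dollar. 2/p_1 vs 1/p_2 → 0.4348 vs 1.3333.
x_2 gives more utility per dollar, so spend all income on x_2: x_2* = m/p_2, x_1* = 0.
Numerically: x_1* = 0, x_2* = 42.6667.

x_1* = 0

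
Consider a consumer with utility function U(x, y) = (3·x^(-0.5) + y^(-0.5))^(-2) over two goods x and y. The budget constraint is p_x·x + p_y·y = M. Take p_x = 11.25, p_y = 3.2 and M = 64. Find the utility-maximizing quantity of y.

y* = 4.8044

From the CES first-order condition, 3·(y/x)^(1.5) = p_x/p_y.
Hence y/x = ((1/3)·p_x/p_y)^(1/(1.5)), i.e. raised to the 2/3 power.
Substitute y = (y/x)·x into the budget: x* = M/(p_x + p_y·(y/x)).
Numerically y/x = 1.111529, so x* = 64/(11.25 + 3.2·1.111529) = 4.3223 and y* = 1.111529·4.3223 = 4.8044.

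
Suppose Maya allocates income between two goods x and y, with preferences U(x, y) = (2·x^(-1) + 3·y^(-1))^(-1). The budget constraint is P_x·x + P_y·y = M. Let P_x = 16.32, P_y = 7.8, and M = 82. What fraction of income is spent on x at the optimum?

share on x = 0.5415

With the ratio pinned down, the budget gives x* = M/(P_x + P_y·(y/x)) and y* = (y/x)·x*.
Numerically y/x = 1.77157, so x* = 82/(16.32 + 7.8·1.77157) = 2.7208 and y* = 1.77157·2.7208 = 4.8201.
Expenditure on x: 16.32·2.7208 = 44.4034; share = 0.5415.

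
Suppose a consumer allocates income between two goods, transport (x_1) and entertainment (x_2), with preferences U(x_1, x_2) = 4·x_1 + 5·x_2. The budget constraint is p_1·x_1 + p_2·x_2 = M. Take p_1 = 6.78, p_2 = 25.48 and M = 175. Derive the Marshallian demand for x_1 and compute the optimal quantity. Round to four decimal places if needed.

x_1* = 25.8112

Linear utility — the consumer picks whichever good has higher MU/price: 4/6.78 = 0.59 vs 5/25.48 = 0.1962.
x_1 gives more utility per dollar, so spend all income on x_1: x_1* = M/p_1, x_2* = 0.
Numerically: x_1* = 25.8112, x_2* = 0.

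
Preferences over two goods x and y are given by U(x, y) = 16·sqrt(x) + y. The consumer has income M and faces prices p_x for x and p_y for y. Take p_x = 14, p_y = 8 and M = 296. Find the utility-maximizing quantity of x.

MU_x = 8/√x, MU_y = 1. Tangency: 8/√x = p_x/p_y.
Thus x* = (8·p_y/p_x)² — independent of M — with the rest of income spent on y.
Plugging in: x* = (8·8/14)² = 20.898.

x* = 20.898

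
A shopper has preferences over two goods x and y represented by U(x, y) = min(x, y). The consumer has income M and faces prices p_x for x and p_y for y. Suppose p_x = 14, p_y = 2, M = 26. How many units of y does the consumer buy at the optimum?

Demand: x*(p_x,p_y,M) = M/(p_x + p_y), y* = M/(p_x + p_y).
Here 14 + 2 = 16, giving y* = 1.625.

y* = 1.625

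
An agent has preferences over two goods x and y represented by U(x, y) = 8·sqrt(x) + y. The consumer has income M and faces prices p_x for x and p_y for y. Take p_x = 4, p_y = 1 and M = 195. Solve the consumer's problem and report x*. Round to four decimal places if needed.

Set MRS = p_x/p_y: 4·x^(−1/2) = p_x/p_y.
Thus x* = (4·p_y/p_x)² — independent of M — with the rest of income spent on y.
Plugging in: x* = (4·1/4)² = 1.

x* = 1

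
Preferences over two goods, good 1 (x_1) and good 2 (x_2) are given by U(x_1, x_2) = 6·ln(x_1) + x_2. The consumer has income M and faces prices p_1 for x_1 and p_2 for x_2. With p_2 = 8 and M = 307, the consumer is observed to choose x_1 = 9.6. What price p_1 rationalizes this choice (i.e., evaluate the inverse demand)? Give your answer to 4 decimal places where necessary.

Set MRS = p_1/p_2: (6/x_1)/1 = p_1/p_2.
So x_1*(p_1,p_2) = 6·p_2/p_1, independent of income; and x_2* = (M − 6·p_2)/p_2.
Set x_1* = 9.6 in the demand function and solve for p_1: p_1 = 5.

p_1 = 5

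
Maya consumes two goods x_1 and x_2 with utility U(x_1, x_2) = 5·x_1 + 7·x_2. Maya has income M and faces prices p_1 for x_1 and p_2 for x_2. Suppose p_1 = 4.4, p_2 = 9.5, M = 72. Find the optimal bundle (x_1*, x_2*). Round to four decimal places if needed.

x_1* = 16.3636, x_2* = 0

Perfect substitutes: compare marginal utility per dollar. 5/p_1 vs 7/p_2 → 1.1364 vs 0.7368.
x_1 gives more utility per dollar, so spend all income on x_1: x_1* = M/p_1, x_2* = 0.
Numerically: x_1* = 16.3636, x_2* = 0.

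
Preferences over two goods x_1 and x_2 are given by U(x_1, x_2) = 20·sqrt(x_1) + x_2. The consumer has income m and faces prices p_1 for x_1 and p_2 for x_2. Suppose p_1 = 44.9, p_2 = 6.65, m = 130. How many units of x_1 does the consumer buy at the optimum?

Utility is quasi-linear in x_2; the FOC for x_1 is 10/√x_1 = p_1/p_2.
Thus x_1* = (10·p_2/p_1)² — independent of m — with the rest of income spent on x_2.
Plugging in: x_1* = (10·6.65/44.9)² = 2.1936.

x_1* = 2.1936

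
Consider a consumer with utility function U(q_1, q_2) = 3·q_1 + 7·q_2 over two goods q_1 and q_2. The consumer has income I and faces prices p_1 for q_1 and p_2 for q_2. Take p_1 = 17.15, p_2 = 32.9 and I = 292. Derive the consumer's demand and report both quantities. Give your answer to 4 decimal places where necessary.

q_1* = 0, q_2* = 8.8754

Perfect substitutes: compare marginal utility per dollar. 3/p_1 vs 7/p_2 → 0.1749 vs 0.2128.
q_2 gives more utility per dollar, so spend all income on q_2: q_2* = I/p_2, q_1* = 0.
Numerically: q_1* = 0, q_2* = 8.8754.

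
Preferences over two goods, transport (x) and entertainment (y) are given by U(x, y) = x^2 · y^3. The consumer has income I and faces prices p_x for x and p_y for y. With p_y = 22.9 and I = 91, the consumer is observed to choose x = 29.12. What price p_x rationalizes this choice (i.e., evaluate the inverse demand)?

MU_x/MU_y = (2·y)/(3·x); tangency sets this equal to p_x/p_y.
Rearranging, p_y·y = (3/2)·p_x·x. Substituting into the budget gives p_x·x·(1 + (3/2)) = I.
Demand: x*(p_x,p_y,I) = 0.4·I/p_x and y* = 0.6·I/p_y.
Set x* = 29.12 in the demand function and solve for p_x: p_x = 1.25.

p_x = 1.25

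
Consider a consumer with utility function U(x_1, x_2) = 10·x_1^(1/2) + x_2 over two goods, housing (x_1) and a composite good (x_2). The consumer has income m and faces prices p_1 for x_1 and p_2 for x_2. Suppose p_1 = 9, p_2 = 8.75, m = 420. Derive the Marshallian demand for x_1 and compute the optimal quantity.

Thus x_1* = (5·p_2/p_1)² — independent of m — with the rest of income spent on x_2.
Plugging in: x_1* = (5·8.75/9)² = 23.6304.

x_1* = 23.6304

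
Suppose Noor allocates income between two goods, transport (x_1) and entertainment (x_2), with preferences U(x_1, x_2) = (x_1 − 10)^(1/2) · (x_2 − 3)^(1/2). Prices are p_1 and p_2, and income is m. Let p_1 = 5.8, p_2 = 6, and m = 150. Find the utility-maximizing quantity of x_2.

x_2* = 9.1667

Let x_1' = x_1−10, x_2' = x_2−3. MRS = x_2'/x_1' = p_1/p_2.
Substituting into the budget: x_1* = 10 + 0.5·(m − 10·p_1 − 3·p_2)/p_1, and x_2* = 3 + 0.5·(…)/p_2.
Discretionary income = 150 − 10·5.8 − 3·6 = 74; x_2* = 3 + 0.5·74/6 = 9.1667.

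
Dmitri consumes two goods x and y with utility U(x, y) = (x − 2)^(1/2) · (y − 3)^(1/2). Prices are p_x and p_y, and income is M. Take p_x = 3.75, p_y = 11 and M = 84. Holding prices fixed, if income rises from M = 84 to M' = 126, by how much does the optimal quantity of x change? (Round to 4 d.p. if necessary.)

Δx* = 5.6

Let x' = x−2, y' = y−3. MRS = y'/x' = p_x/p_y.
Substituting into the budget: x* = 2 + 0.5·(M − 2·p_x − 3·p_y)/p_x, and y* = 3 + 0.5·(…)/p_y.
Discretionary income = 84 − 2·3.75 − 3·11 = 43.5; x* = 2 + 0.5·43.5/3.75 = 7.8.
At M' = 126: x* = 13.4. Change: 13.4 − 7.8 = 5.6.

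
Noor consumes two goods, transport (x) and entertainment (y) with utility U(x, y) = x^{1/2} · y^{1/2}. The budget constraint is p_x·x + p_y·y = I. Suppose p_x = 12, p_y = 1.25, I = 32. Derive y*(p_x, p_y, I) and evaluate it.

y* = 12.8

Tangency: MRS = y/x = p_x/p_y.
Rearranging, p_y·y = p_x·x. Substituting into the budget gives p_x·x·(1 + 1) = I.
Demand: x*(p_x,p_y,I) = 0.5·I/p_x and y* = 0.5·I/p_y.
At p_x=12, p_y=1.25, I=32: y* = 0.5·32/1.25 = 12.8.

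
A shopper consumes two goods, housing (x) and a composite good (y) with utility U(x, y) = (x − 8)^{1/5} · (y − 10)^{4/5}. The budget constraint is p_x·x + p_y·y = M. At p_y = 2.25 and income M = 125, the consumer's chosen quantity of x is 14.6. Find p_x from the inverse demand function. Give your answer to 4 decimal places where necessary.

p_x = 2.5

Let x' = x−8, y' = y−10. MRS = (1/4)·y'/x' = p_x/p_y.
After buying the subsistence bundle (8, 10), a share 0.2 of the remaining income goes to x: x* = 8 + 0.2·(M − 8p_x − 10p_y)/p_x.
Set x* = 14.6 in the demand function and solve for p_x: p_x = 2.5.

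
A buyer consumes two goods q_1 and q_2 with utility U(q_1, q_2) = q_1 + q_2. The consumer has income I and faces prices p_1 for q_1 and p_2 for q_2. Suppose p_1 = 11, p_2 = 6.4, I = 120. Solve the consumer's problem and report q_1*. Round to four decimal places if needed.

q_1* = 0

q_2 gives more utility per dollar, so spend all income on q_2: q_2* = I/p_2, q_1* = 0.
Numerically: q_1* = 0, q_2* = 18.75.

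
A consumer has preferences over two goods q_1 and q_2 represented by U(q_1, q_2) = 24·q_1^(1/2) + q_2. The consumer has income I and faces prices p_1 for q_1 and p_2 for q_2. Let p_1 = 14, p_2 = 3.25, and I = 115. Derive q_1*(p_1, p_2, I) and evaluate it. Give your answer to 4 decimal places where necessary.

q_1* = 7.7602

Utility is quasi-linear in q_2; the FOC for q_1 is 12/√q_1 = p_1/p_2.
Solve: √q_1 = 12·p_2/p_1, so q_1*(p_1,p_2) = (12·p_2/p_1)², and q_2* = (I − p_1·q_1*)/p_2.
Plugging in: q_1* = (12·3.25/14)² = 7.7602.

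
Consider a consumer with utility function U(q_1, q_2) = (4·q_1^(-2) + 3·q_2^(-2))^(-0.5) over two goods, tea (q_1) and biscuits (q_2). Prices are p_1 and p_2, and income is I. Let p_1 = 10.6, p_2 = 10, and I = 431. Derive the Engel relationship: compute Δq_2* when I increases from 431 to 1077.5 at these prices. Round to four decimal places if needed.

MRS = MU_q_1/MU_q_2 = (4/3)·(q_2/q_1)^(3). Set equal to p_1/p_2.
Solve for the ratio: q_2/q_1 = [(3/4)·p_1/p_2]^(1/3).
With the ratio pinned down, the budget gives q_1* = I/(p_1 + p_2·(q_2/q_1)) and q_2* = (q_2/q_1)·q_1*.
Numerically q_2/q_1 = 0.92638, so q_1* = 431/(10.6 + 10·0.92638) = 21.6978 and q_2* = 0.92638·21.6978 = 20.1004.
At I' = 1077.5: q_2* = 50.2509. Change: 50.2509 − 20.1004 = 30.1506.

Δq_2* = 30.1506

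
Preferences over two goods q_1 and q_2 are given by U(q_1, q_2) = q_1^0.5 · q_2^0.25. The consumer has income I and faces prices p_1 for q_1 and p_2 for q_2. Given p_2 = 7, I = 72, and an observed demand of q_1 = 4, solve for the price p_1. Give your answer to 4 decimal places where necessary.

p_1 = 12

Tangency: MRS = 2·q_2/q_1 = p_1/p_2.
Rearranging, p_2·q_2 = (1/2)·p_1·q_1. Substituting into the budget gives p_1·q_1·(1 + (1/2)) = I.
Demand: q_1*(p_1,p_2,I) = 2/3·I/p_1 and q_2* = 1/3·I/p_2.
Set q_1* = 4 in the demand function and solve for p_1: p_1 = 12.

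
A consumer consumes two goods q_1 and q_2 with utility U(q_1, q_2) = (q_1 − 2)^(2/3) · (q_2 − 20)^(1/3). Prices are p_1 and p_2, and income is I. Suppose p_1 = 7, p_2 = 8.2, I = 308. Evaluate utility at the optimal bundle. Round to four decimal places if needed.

This is Cobb-Douglas in (q_1−2, q_2−20): tangency gives 2/3·p_2·(q_2−20) = 1/3·p_1·(q_1−2).
After buying the subsistence bundle (2, 20), a share 2/3 of the remaining income goes to q_1: q_1* = 2 + 2/3·(I − 2p_1 − 20p_2)/p_1.
Discretionary income = 308 − 2·7 − 20·8.2 = 130; q_1* = 2 + 2/3·130/7 = 14.381; q_2* = 20 + 1/3·130/8.2 = 25.2846.
Utility at the optimum: U(14.381, 25.2846) = 9.3219.

V = 9.3219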